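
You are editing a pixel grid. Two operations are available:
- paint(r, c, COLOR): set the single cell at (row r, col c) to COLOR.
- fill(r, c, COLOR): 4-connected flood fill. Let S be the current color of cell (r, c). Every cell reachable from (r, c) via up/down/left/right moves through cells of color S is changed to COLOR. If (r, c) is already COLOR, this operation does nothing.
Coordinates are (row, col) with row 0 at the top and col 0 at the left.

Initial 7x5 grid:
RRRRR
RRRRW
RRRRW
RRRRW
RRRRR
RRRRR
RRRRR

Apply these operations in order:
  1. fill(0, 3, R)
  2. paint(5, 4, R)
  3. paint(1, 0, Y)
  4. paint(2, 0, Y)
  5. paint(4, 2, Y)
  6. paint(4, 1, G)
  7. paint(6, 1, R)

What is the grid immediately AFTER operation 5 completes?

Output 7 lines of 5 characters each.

Answer: RRRRR
YRRRW
YRRRW
RRRRW
RRYRR
RRRRR
RRRRR

Derivation:
After op 1 fill(0,3,R) [0 cells changed]:
RRRRR
RRRRW
RRRRW
RRRRW
RRRRR
RRRRR
RRRRR
After op 2 paint(5,4,R):
RRRRR
RRRRW
RRRRW
RRRRW
RRRRR
RRRRR
RRRRR
After op 3 paint(1,0,Y):
RRRRR
YRRRW
RRRRW
RRRRW
RRRRR
RRRRR
RRRRR
After op 4 paint(2,0,Y):
RRRRR
YRRRW
YRRRW
RRRRW
RRRRR
RRRRR
RRRRR
After op 5 paint(4,2,Y):
RRRRR
YRRRW
YRRRW
RRRRW
RRYRR
RRRRR
RRRRR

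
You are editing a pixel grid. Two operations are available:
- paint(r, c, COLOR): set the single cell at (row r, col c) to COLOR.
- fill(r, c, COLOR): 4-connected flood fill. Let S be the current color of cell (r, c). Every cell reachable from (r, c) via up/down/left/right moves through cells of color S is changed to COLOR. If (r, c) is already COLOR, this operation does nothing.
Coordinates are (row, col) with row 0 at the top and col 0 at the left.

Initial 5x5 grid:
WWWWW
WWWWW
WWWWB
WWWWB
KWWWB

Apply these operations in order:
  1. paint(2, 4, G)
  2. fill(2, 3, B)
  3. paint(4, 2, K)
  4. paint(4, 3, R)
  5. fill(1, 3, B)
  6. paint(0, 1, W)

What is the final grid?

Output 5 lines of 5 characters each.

After op 1 paint(2,4,G):
WWWWW
WWWWW
WWWWG
WWWWB
KWWWB
After op 2 fill(2,3,B) [21 cells changed]:
BBBBB
BBBBB
BBBBG
BBBBB
KBBBB
After op 3 paint(4,2,K):
BBBBB
BBBBB
BBBBG
BBBBB
KBKBB
After op 4 paint(4,3,R):
BBBBB
BBBBB
BBBBG
BBBBB
KBKRB
After op 5 fill(1,3,B) [0 cells changed]:
BBBBB
BBBBB
BBBBG
BBBBB
KBKRB
After op 6 paint(0,1,W):
BWBBB
BBBBB
BBBBG
BBBBB
KBKRB

Answer: BWBBB
BBBBB
BBBBG
BBBBB
KBKRB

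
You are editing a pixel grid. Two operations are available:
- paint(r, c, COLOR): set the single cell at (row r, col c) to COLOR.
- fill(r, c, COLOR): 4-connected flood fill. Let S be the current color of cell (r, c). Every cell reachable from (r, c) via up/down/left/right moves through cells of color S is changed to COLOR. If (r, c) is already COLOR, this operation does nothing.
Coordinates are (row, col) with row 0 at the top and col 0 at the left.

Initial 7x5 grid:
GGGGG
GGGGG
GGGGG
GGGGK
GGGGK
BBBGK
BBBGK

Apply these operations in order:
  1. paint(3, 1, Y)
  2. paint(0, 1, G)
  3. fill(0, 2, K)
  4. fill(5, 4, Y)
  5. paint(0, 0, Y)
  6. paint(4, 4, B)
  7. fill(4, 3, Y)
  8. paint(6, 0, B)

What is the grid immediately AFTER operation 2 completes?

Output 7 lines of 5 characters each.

Answer: GGGGG
GGGGG
GGGGG
GYGGK
GGGGK
BBBGK
BBBGK

Derivation:
After op 1 paint(3,1,Y):
GGGGG
GGGGG
GGGGG
GYGGK
GGGGK
BBBGK
BBBGK
After op 2 paint(0,1,G):
GGGGG
GGGGG
GGGGG
GYGGK
GGGGK
BBBGK
BBBGK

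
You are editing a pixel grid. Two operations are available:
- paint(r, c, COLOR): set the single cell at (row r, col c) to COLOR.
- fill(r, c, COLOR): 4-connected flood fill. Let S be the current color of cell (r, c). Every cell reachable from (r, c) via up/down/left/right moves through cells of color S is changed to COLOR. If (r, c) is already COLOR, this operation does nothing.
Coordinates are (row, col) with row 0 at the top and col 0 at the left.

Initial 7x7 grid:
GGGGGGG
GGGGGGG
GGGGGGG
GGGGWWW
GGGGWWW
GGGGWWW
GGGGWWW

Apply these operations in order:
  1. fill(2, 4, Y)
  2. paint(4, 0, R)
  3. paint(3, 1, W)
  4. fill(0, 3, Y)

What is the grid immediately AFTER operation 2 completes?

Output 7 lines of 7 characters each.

After op 1 fill(2,4,Y) [37 cells changed]:
YYYYYYY
YYYYYYY
YYYYYYY
YYYYWWW
YYYYWWW
YYYYWWW
YYYYWWW
After op 2 paint(4,0,R):
YYYYYYY
YYYYYYY
YYYYYYY
YYYYWWW
RYYYWWW
YYYYWWW
YYYYWWW

Answer: YYYYYYY
YYYYYYY
YYYYYYY
YYYYWWW
RYYYWWW
YYYYWWW
YYYYWWW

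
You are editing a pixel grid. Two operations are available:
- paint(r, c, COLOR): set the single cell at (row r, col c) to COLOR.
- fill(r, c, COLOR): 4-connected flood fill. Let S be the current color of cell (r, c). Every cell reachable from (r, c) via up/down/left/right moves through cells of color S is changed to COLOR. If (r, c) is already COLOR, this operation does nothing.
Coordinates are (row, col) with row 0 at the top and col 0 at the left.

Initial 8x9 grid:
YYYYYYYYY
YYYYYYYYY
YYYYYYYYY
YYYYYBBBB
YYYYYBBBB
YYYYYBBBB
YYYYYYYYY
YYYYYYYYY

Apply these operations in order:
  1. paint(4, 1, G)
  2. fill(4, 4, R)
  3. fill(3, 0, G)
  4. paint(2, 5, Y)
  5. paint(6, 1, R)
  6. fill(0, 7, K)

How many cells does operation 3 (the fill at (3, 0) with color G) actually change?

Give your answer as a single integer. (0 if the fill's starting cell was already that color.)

Answer: 59

Derivation:
After op 1 paint(4,1,G):
YYYYYYYYY
YYYYYYYYY
YYYYYYYYY
YYYYYBBBB
YGYYYBBBB
YYYYYBBBB
YYYYYYYYY
YYYYYYYYY
After op 2 fill(4,4,R) [59 cells changed]:
RRRRRRRRR
RRRRRRRRR
RRRRRRRRR
RRRRRBBBB
RGRRRBBBB
RRRRRBBBB
RRRRRRRRR
RRRRRRRRR
After op 3 fill(3,0,G) [59 cells changed]:
GGGGGGGGG
GGGGGGGGG
GGGGGGGGG
GGGGGBBBB
GGGGGBBBB
GGGGGBBBB
GGGGGGGGG
GGGGGGGGG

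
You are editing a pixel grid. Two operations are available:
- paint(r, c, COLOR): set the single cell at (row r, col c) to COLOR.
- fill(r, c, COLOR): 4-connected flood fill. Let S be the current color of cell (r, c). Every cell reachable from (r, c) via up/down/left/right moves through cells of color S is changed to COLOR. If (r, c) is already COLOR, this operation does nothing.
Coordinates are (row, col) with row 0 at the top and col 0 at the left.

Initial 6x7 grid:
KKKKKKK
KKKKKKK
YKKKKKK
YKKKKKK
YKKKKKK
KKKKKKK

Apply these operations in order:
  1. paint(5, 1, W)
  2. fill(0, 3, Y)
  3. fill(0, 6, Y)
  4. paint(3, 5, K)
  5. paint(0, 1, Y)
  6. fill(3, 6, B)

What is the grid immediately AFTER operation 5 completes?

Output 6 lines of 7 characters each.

After op 1 paint(5,1,W):
KKKKKKK
KKKKKKK
YKKKKKK
YKKKKKK
YKKKKKK
KWKKKKK
After op 2 fill(0,3,Y) [37 cells changed]:
YYYYYYY
YYYYYYY
YYYYYYY
YYYYYYY
YYYYYYY
KWYYYYY
After op 3 fill(0,6,Y) [0 cells changed]:
YYYYYYY
YYYYYYY
YYYYYYY
YYYYYYY
YYYYYYY
KWYYYYY
After op 4 paint(3,5,K):
YYYYYYY
YYYYYYY
YYYYYYY
YYYYYKY
YYYYYYY
KWYYYYY
After op 5 paint(0,1,Y):
YYYYYYY
YYYYYYY
YYYYYYY
YYYYYKY
YYYYYYY
KWYYYYY

Answer: YYYYYYY
YYYYYYY
YYYYYYY
YYYYYKY
YYYYYYY
KWYYYYY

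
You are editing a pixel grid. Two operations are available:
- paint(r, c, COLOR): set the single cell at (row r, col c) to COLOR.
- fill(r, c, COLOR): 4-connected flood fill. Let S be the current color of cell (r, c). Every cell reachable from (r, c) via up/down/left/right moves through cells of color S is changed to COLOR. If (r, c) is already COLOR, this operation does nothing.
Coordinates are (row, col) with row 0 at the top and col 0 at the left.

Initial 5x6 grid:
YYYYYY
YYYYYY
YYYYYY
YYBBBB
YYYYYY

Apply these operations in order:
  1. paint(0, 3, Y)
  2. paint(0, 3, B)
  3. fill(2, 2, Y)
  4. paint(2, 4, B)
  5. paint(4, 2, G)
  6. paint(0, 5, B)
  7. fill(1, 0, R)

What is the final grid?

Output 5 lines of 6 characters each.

After op 1 paint(0,3,Y):
YYYYYY
YYYYYY
YYYYYY
YYBBBB
YYYYYY
After op 2 paint(0,3,B):
YYYBYY
YYYYYY
YYYYYY
YYBBBB
YYYYYY
After op 3 fill(2,2,Y) [0 cells changed]:
YYYBYY
YYYYYY
YYYYYY
YYBBBB
YYYYYY
After op 4 paint(2,4,B):
YYYBYY
YYYYYY
YYYYBY
YYBBBB
YYYYYY
After op 5 paint(4,2,G):
YYYBYY
YYYYYY
YYYYBY
YYBBBB
YYGYYY
After op 6 paint(0,5,B):
YYYBYB
YYYYYY
YYYYBY
YYBBBB
YYGYYY
After op 7 fill(1,0,R) [19 cells changed]:
RRRBRB
RRRRRR
RRRRBR
RRBBBB
RRGYYY

Answer: RRRBRB
RRRRRR
RRRRBR
RRBBBB
RRGYYY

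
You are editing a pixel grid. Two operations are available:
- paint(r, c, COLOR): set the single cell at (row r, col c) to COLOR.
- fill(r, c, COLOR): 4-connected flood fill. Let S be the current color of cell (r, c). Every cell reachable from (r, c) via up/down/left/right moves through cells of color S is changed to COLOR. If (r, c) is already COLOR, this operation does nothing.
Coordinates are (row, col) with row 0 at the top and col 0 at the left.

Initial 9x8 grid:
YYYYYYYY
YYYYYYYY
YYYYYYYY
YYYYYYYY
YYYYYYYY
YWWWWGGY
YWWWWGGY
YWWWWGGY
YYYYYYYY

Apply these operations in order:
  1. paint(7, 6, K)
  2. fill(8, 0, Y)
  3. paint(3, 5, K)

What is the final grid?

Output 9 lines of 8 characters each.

Answer: YYYYYYYY
YYYYYYYY
YYYYYYYY
YYYYYKYY
YYYYYYYY
YWWWWGGY
YWWWWGGY
YWWWWGKY
YYYYYYYY

Derivation:
After op 1 paint(7,6,K):
YYYYYYYY
YYYYYYYY
YYYYYYYY
YYYYYYYY
YYYYYYYY
YWWWWGGY
YWWWWGGY
YWWWWGKY
YYYYYYYY
After op 2 fill(8,0,Y) [0 cells changed]:
YYYYYYYY
YYYYYYYY
YYYYYYYY
YYYYYYYY
YYYYYYYY
YWWWWGGY
YWWWWGGY
YWWWWGKY
YYYYYYYY
After op 3 paint(3,5,K):
YYYYYYYY
YYYYYYYY
YYYYYYYY
YYYYYKYY
YYYYYYYY
YWWWWGGY
YWWWWGGY
YWWWWGKY
YYYYYYYY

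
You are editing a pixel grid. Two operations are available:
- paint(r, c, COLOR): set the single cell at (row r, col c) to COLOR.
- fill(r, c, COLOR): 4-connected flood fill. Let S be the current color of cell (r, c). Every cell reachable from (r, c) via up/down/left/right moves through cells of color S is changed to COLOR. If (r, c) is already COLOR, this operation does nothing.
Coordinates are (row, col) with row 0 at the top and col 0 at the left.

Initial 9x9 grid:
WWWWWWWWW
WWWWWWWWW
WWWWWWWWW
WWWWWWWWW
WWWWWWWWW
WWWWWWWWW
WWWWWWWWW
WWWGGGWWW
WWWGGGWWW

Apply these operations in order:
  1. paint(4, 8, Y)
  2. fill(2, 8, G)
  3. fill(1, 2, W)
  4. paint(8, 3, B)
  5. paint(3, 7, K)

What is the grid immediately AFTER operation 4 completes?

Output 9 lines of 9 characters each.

Answer: WWWWWWWWW
WWWWWWWWW
WWWWWWWWW
WWWWWWWWW
WWWWWWWWY
WWWWWWWWW
WWWWWWWWW
WWWWWWWWW
WWWBWWWWW

Derivation:
After op 1 paint(4,8,Y):
WWWWWWWWW
WWWWWWWWW
WWWWWWWWW
WWWWWWWWW
WWWWWWWWY
WWWWWWWWW
WWWWWWWWW
WWWGGGWWW
WWWGGGWWW
After op 2 fill(2,8,G) [74 cells changed]:
GGGGGGGGG
GGGGGGGGG
GGGGGGGGG
GGGGGGGGG
GGGGGGGGY
GGGGGGGGG
GGGGGGGGG
GGGGGGGGG
GGGGGGGGG
After op 3 fill(1,2,W) [80 cells changed]:
WWWWWWWWW
WWWWWWWWW
WWWWWWWWW
WWWWWWWWW
WWWWWWWWY
WWWWWWWWW
WWWWWWWWW
WWWWWWWWW
WWWWWWWWW
After op 4 paint(8,3,B):
WWWWWWWWW
WWWWWWWWW
WWWWWWWWW
WWWWWWWWW
WWWWWWWWY
WWWWWWWWW
WWWWWWWWW
WWWWWWWWW
WWWBWWWWW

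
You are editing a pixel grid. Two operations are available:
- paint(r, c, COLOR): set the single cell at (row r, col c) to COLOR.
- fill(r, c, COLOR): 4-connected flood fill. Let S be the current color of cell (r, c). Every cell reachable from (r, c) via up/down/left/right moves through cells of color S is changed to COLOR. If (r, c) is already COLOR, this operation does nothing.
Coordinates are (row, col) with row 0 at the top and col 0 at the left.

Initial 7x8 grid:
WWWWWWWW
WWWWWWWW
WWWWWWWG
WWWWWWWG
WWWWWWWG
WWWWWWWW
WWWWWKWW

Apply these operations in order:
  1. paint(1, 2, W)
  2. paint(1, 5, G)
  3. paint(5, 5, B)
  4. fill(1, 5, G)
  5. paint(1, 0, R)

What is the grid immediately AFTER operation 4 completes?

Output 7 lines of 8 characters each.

Answer: WWWWWWWW
WWWWWGWW
WWWWWWWG
WWWWWWWG
WWWWWWWG
WWWWWBWW
WWWWWKWW

Derivation:
After op 1 paint(1,2,W):
WWWWWWWW
WWWWWWWW
WWWWWWWG
WWWWWWWG
WWWWWWWG
WWWWWWWW
WWWWWKWW
After op 2 paint(1,5,G):
WWWWWWWW
WWWWWGWW
WWWWWWWG
WWWWWWWG
WWWWWWWG
WWWWWWWW
WWWWWKWW
After op 3 paint(5,5,B):
WWWWWWWW
WWWWWGWW
WWWWWWWG
WWWWWWWG
WWWWWWWG
WWWWWBWW
WWWWWKWW
After op 4 fill(1,5,G) [0 cells changed]:
WWWWWWWW
WWWWWGWW
WWWWWWWG
WWWWWWWG
WWWWWWWG
WWWWWBWW
WWWWWKWW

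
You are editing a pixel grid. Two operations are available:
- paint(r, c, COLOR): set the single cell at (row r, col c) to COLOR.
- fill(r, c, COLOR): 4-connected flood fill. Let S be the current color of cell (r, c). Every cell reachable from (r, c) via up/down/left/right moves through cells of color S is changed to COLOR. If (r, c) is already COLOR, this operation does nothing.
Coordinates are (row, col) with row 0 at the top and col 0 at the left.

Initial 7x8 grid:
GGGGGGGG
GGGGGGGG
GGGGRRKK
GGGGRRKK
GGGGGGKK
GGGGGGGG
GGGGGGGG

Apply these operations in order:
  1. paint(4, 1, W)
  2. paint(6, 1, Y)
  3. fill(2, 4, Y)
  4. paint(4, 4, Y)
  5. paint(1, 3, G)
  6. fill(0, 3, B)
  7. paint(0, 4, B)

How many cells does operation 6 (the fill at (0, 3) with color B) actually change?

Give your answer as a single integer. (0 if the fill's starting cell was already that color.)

After op 1 paint(4,1,W):
GGGGGGGG
GGGGGGGG
GGGGRRKK
GGGGRRKK
GWGGGGKK
GGGGGGGG
GGGGGGGG
After op 2 paint(6,1,Y):
GGGGGGGG
GGGGGGGG
GGGGRRKK
GGGGRRKK
GWGGGGKK
GGGGGGGG
GYGGGGGG
After op 3 fill(2,4,Y) [4 cells changed]:
GGGGGGGG
GGGGGGGG
GGGGYYKK
GGGGYYKK
GWGGGGKK
GGGGGGGG
GYGGGGGG
After op 4 paint(4,4,Y):
GGGGGGGG
GGGGGGGG
GGGGYYKK
GGGGYYKK
GWGGYGKK
GGGGGGGG
GYGGGGGG
After op 5 paint(1,3,G):
GGGGGGGG
GGGGGGGG
GGGGYYKK
GGGGYYKK
GWGGYGKK
GGGGGGGG
GYGGGGGG
After op 6 fill(0,3,B) [43 cells changed]:
BBBBBBBB
BBBBBBBB
BBBBYYKK
BBBBYYKK
BWBBYBKK
BBBBBBBB
BYBBBBBB

Answer: 43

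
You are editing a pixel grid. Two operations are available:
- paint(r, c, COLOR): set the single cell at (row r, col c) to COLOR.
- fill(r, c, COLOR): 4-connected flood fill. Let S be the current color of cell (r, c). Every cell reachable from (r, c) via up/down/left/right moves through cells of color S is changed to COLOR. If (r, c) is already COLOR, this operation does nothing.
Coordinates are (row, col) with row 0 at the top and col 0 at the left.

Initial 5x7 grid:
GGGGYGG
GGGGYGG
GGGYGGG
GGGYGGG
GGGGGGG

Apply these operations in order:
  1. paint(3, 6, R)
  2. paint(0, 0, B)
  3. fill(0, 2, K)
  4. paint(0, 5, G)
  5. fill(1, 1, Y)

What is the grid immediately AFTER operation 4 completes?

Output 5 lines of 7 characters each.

Answer: BKKKYGK
KKKKYKK
KKKYKKK
KKKYKKR
KKKKKKK

Derivation:
After op 1 paint(3,6,R):
GGGGYGG
GGGGYGG
GGGYGGG
GGGYGGR
GGGGGGG
After op 2 paint(0,0,B):
BGGGYGG
GGGGYGG
GGGYGGG
GGGYGGR
GGGGGGG
After op 3 fill(0,2,K) [29 cells changed]:
BKKKYKK
KKKKYKK
KKKYKKK
KKKYKKR
KKKKKKK
After op 4 paint(0,5,G):
BKKKYGK
KKKKYKK
KKKYKKK
KKKYKKR
KKKKKKK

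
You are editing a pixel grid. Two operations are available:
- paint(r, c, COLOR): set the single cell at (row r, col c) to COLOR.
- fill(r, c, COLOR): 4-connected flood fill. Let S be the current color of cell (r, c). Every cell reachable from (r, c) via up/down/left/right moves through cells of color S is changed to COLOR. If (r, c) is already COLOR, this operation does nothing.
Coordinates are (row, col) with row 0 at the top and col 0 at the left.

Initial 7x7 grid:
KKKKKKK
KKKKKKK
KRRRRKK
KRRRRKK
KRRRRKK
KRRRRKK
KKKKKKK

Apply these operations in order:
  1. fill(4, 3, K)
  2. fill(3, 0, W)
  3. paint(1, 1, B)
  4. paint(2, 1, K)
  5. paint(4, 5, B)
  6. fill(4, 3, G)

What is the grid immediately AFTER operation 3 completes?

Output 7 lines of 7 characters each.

Answer: WWWWWWW
WBWWWWW
WWWWWWW
WWWWWWW
WWWWWWW
WWWWWWW
WWWWWWW

Derivation:
After op 1 fill(4,3,K) [16 cells changed]:
KKKKKKK
KKKKKKK
KKKKKKK
KKKKKKK
KKKKKKK
KKKKKKK
KKKKKKK
After op 2 fill(3,0,W) [49 cells changed]:
WWWWWWW
WWWWWWW
WWWWWWW
WWWWWWW
WWWWWWW
WWWWWWW
WWWWWWW
After op 3 paint(1,1,B):
WWWWWWW
WBWWWWW
WWWWWWW
WWWWWWW
WWWWWWW
WWWWWWW
WWWWWWW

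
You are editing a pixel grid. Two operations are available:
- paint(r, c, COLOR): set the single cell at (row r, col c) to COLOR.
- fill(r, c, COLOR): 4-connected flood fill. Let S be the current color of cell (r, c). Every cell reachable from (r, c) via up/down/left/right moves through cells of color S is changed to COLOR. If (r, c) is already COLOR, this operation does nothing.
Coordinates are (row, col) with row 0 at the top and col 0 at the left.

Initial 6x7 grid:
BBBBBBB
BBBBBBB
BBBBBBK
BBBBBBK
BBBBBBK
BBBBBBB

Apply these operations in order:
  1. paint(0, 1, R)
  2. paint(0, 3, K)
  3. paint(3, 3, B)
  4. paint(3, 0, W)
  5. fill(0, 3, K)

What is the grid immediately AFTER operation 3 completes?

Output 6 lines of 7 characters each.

After op 1 paint(0,1,R):
BRBBBBB
BBBBBBB
BBBBBBK
BBBBBBK
BBBBBBK
BBBBBBB
After op 2 paint(0,3,K):
BRBKBBB
BBBBBBB
BBBBBBK
BBBBBBK
BBBBBBK
BBBBBBB
After op 3 paint(3,3,B):
BRBKBBB
BBBBBBB
BBBBBBK
BBBBBBK
BBBBBBK
BBBBBBB

Answer: BRBKBBB
BBBBBBB
BBBBBBK
BBBBBBK
BBBBBBK
BBBBBBB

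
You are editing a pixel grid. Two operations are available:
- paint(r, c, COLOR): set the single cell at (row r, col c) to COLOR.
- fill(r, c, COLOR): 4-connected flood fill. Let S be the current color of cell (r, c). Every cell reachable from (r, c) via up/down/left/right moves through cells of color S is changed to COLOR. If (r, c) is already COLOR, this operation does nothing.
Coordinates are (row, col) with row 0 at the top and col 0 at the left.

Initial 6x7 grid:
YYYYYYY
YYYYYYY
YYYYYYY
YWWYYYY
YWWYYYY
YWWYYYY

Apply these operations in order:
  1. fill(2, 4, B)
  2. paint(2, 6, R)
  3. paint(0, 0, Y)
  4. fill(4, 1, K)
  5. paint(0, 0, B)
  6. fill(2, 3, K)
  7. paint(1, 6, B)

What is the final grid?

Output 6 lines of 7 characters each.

Answer: KKKKKKK
KKKKKKB
KKKKKKR
KKKKKKK
KKKKKKK
KKKKKKK

Derivation:
After op 1 fill(2,4,B) [36 cells changed]:
BBBBBBB
BBBBBBB
BBBBBBB
BWWBBBB
BWWBBBB
BWWBBBB
After op 2 paint(2,6,R):
BBBBBBB
BBBBBBB
BBBBBBR
BWWBBBB
BWWBBBB
BWWBBBB
After op 3 paint(0,0,Y):
YBBBBBB
BBBBBBB
BBBBBBR
BWWBBBB
BWWBBBB
BWWBBBB
After op 4 fill(4,1,K) [6 cells changed]:
YBBBBBB
BBBBBBB
BBBBBBR
BKKBBBB
BKKBBBB
BKKBBBB
After op 5 paint(0,0,B):
BBBBBBB
BBBBBBB
BBBBBBR
BKKBBBB
BKKBBBB
BKKBBBB
After op 6 fill(2,3,K) [35 cells changed]:
KKKKKKK
KKKKKKK
KKKKKKR
KKKKKKK
KKKKKKK
KKKKKKK
After op 7 paint(1,6,B):
KKKKKKK
KKKKKKB
KKKKKKR
KKKKKKK
KKKKKKK
KKKKKKK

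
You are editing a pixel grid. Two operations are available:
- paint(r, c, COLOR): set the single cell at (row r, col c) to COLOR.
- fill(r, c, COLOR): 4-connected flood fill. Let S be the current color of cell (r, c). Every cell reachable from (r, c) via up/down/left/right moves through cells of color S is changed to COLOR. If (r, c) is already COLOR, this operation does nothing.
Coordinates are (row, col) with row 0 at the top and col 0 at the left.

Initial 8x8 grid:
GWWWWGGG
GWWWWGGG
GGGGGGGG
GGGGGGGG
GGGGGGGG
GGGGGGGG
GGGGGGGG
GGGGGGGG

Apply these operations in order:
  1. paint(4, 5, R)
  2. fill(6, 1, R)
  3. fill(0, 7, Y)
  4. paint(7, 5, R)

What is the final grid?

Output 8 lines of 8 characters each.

After op 1 paint(4,5,R):
GWWWWGGG
GWWWWGGG
GGGGGGGG
GGGGGGGG
GGGGGRGG
GGGGGGGG
GGGGGGGG
GGGGGGGG
After op 2 fill(6,1,R) [55 cells changed]:
RWWWWRRR
RWWWWRRR
RRRRRRRR
RRRRRRRR
RRRRRRRR
RRRRRRRR
RRRRRRRR
RRRRRRRR
After op 3 fill(0,7,Y) [56 cells changed]:
YWWWWYYY
YWWWWYYY
YYYYYYYY
YYYYYYYY
YYYYYYYY
YYYYYYYY
YYYYYYYY
YYYYYYYY
After op 4 paint(7,5,R):
YWWWWYYY
YWWWWYYY
YYYYYYYY
YYYYYYYY
YYYYYYYY
YYYYYYYY
YYYYYYYY
YYYYYRYY

Answer: YWWWWYYY
YWWWWYYY
YYYYYYYY
YYYYYYYY
YYYYYYYY
YYYYYYYY
YYYYYYYY
YYYYYRYY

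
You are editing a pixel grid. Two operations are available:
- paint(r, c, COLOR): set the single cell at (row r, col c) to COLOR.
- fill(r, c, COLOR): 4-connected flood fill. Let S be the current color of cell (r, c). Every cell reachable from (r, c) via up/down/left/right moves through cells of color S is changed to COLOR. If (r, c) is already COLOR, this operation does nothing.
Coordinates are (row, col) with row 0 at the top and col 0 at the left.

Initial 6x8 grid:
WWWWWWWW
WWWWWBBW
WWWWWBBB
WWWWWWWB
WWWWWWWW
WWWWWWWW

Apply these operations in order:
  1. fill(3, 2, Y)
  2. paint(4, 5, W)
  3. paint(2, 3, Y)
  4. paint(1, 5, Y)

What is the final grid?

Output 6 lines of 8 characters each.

Answer: YYYYYYYY
YYYYYYBY
YYYYYBBB
YYYYYYYB
YYYYYWYY
YYYYYYYY

Derivation:
After op 1 fill(3,2,Y) [42 cells changed]:
YYYYYYYY
YYYYYBBY
YYYYYBBB
YYYYYYYB
YYYYYYYY
YYYYYYYY
After op 2 paint(4,5,W):
YYYYYYYY
YYYYYBBY
YYYYYBBB
YYYYYYYB
YYYYYWYY
YYYYYYYY
After op 3 paint(2,3,Y):
YYYYYYYY
YYYYYBBY
YYYYYBBB
YYYYYYYB
YYYYYWYY
YYYYYYYY
After op 4 paint(1,5,Y):
YYYYYYYY
YYYYYYBY
YYYYYBBB
YYYYYYYB
YYYYYWYY
YYYYYYYY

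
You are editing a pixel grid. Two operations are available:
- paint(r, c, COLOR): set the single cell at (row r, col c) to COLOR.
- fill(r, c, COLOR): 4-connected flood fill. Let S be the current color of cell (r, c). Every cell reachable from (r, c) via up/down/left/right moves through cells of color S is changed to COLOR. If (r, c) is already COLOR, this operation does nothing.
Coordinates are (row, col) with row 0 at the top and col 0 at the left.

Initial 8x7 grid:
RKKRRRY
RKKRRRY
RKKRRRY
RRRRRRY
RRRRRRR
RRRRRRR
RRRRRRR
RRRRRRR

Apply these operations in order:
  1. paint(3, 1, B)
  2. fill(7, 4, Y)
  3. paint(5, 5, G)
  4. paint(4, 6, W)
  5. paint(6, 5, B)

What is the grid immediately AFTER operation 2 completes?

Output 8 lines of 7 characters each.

After op 1 paint(3,1,B):
RKKRRRY
RKKRRRY
RKKRRRY
RBRRRRY
RRRRRRR
RRRRRRR
RRRRRRR
RRRRRRR
After op 2 fill(7,4,Y) [45 cells changed]:
YKKYYYY
YKKYYYY
YKKYYYY
YBYYYYY
YYYYYYY
YYYYYYY
YYYYYYY
YYYYYYY

Answer: YKKYYYY
YKKYYYY
YKKYYYY
YBYYYYY
YYYYYYY
YYYYYYY
YYYYYYY
YYYYYYY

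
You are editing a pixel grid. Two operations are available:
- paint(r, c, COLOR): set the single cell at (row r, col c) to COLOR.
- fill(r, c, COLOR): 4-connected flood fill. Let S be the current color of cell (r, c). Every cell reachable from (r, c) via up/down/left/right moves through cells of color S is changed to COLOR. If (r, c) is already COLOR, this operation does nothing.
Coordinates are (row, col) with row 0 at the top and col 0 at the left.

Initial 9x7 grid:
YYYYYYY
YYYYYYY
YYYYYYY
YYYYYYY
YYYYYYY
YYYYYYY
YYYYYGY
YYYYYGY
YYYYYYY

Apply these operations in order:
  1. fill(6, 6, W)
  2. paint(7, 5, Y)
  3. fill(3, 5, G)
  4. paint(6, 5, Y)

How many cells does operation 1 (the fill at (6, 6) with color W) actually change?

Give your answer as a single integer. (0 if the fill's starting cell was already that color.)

Answer: 61

Derivation:
After op 1 fill(6,6,W) [61 cells changed]:
WWWWWWW
WWWWWWW
WWWWWWW
WWWWWWW
WWWWWWW
WWWWWWW
WWWWWGW
WWWWWGW
WWWWWWW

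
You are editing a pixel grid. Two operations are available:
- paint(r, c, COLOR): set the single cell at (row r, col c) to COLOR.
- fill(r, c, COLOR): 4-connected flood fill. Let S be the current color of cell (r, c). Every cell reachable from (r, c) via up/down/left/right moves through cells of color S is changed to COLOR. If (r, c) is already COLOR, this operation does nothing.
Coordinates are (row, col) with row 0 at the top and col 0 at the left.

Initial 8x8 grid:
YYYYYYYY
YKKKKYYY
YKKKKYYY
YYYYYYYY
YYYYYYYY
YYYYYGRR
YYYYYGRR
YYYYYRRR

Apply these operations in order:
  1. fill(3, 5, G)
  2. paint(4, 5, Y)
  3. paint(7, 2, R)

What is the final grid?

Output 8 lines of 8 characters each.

After op 1 fill(3,5,G) [47 cells changed]:
GGGGGGGG
GKKKKGGG
GKKKKGGG
GGGGGGGG
GGGGGGGG
GGGGGGRR
GGGGGGRR
GGGGGRRR
After op 2 paint(4,5,Y):
GGGGGGGG
GKKKKGGG
GKKKKGGG
GGGGGGGG
GGGGGYGG
GGGGGGRR
GGGGGGRR
GGGGGRRR
After op 3 paint(7,2,R):
GGGGGGGG
GKKKKGGG
GKKKKGGG
GGGGGGGG
GGGGGYGG
GGGGGGRR
GGGGGGRR
GGRGGRRR

Answer: GGGGGGGG
GKKKKGGG
GKKKKGGG
GGGGGGGG
GGGGGYGG
GGGGGGRR
GGGGGGRR
GGRGGRRR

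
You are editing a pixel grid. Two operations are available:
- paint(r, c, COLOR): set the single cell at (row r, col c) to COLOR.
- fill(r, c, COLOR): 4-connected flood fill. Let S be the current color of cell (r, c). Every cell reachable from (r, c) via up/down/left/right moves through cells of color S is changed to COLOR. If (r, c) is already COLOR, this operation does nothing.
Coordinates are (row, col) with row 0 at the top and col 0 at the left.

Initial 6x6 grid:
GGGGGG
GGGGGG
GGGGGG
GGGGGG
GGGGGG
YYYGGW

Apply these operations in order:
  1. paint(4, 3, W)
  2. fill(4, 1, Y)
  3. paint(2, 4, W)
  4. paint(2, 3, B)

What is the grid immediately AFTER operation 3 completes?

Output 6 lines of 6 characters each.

Answer: YYYYYY
YYYYYY
YYYYWY
YYYYYY
YYYWYY
YYYYYW

Derivation:
After op 1 paint(4,3,W):
GGGGGG
GGGGGG
GGGGGG
GGGGGG
GGGWGG
YYYGGW
After op 2 fill(4,1,Y) [31 cells changed]:
YYYYYY
YYYYYY
YYYYYY
YYYYYY
YYYWYY
YYYYYW
After op 3 paint(2,4,W):
YYYYYY
YYYYYY
YYYYWY
YYYYYY
YYYWYY
YYYYYW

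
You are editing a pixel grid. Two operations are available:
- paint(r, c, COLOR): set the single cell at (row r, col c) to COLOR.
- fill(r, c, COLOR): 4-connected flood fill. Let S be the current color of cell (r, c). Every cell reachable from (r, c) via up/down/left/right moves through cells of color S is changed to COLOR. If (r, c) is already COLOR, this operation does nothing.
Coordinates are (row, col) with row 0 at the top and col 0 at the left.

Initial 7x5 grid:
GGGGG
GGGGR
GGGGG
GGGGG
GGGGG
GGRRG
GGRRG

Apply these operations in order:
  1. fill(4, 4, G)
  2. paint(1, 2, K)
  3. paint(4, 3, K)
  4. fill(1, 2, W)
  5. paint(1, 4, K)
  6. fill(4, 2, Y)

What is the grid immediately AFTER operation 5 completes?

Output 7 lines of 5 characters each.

After op 1 fill(4,4,G) [0 cells changed]:
GGGGG
GGGGR
GGGGG
GGGGG
GGGGG
GGRRG
GGRRG
After op 2 paint(1,2,K):
GGGGG
GGKGR
GGGGG
GGGGG
GGGGG
GGRRG
GGRRG
After op 3 paint(4,3,K):
GGGGG
GGKGR
GGGGG
GGGGG
GGGKG
GGRRG
GGRRG
After op 4 fill(1,2,W) [1 cells changed]:
GGGGG
GGWGR
GGGGG
GGGGG
GGGKG
GGRRG
GGRRG
After op 5 paint(1,4,K):
GGGGG
GGWGK
GGGGG
GGGGG
GGGKG
GGRRG
GGRRG

Answer: GGGGG
GGWGK
GGGGG
GGGGG
GGGKG
GGRRG
GGRRG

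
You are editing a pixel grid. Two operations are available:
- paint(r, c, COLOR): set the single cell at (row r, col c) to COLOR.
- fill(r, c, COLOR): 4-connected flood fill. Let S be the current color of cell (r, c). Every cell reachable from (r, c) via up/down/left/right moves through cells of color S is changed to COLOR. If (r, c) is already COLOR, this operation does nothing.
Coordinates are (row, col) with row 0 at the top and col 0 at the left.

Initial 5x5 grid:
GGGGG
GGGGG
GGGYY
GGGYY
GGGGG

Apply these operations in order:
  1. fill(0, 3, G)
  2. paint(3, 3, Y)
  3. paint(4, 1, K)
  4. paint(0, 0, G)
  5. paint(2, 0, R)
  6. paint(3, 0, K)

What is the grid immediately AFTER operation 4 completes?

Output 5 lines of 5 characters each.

After op 1 fill(0,3,G) [0 cells changed]:
GGGGG
GGGGG
GGGYY
GGGYY
GGGGG
After op 2 paint(3,3,Y):
GGGGG
GGGGG
GGGYY
GGGYY
GGGGG
After op 3 paint(4,1,K):
GGGGG
GGGGG
GGGYY
GGGYY
GKGGG
After op 4 paint(0,0,G):
GGGGG
GGGGG
GGGYY
GGGYY
GKGGG

Answer: GGGGG
GGGGG
GGGYY
GGGYY
GKGGG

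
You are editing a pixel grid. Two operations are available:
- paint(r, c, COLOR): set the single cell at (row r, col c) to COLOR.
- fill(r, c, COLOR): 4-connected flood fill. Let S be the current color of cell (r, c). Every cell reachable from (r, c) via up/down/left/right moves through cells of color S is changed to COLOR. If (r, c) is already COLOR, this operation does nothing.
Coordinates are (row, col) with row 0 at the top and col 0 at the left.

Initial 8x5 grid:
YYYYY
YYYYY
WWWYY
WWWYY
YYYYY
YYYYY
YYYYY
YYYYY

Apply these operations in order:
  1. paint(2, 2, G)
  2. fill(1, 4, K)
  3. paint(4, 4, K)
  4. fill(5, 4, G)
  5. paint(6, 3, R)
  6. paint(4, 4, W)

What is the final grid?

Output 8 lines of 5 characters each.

After op 1 paint(2,2,G):
YYYYY
YYYYY
WWGYY
WWWYY
YYYYY
YYYYY
YYYYY
YYYYY
After op 2 fill(1,4,K) [34 cells changed]:
KKKKK
KKKKK
WWGKK
WWWKK
KKKKK
KKKKK
KKKKK
KKKKK
After op 3 paint(4,4,K):
KKKKK
KKKKK
WWGKK
WWWKK
KKKKK
KKKKK
KKKKK
KKKKK
After op 4 fill(5,4,G) [34 cells changed]:
GGGGG
GGGGG
WWGGG
WWWGG
GGGGG
GGGGG
GGGGG
GGGGG
After op 5 paint(6,3,R):
GGGGG
GGGGG
WWGGG
WWWGG
GGGGG
GGGGG
GGGRG
GGGGG
After op 6 paint(4,4,W):
GGGGG
GGGGG
WWGGG
WWWGG
GGGGW
GGGGG
GGGRG
GGGGG

Answer: GGGGG
GGGGG
WWGGG
WWWGG
GGGGW
GGGGG
GGGRG
GGGGG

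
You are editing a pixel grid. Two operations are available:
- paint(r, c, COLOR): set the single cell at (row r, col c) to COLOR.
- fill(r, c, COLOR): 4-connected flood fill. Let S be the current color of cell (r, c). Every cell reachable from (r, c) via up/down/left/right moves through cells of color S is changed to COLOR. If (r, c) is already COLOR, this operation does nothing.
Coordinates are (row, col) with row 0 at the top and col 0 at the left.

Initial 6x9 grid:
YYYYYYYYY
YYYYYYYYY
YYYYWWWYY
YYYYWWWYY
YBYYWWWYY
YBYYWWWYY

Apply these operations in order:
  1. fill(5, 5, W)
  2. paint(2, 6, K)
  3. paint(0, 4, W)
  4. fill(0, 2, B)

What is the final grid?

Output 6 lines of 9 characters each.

Answer: BBBBWBBBB
BBBBBBBBB
BBBBWWKBB
BBBBWWWBB
BBBBWWWBB
BBBBWWWBB

Derivation:
After op 1 fill(5,5,W) [0 cells changed]:
YYYYYYYYY
YYYYYYYYY
YYYYWWWYY
YYYYWWWYY
YBYYWWWYY
YBYYWWWYY
After op 2 paint(2,6,K):
YYYYYYYYY
YYYYYYYYY
YYYYWWKYY
YYYYWWWYY
YBYYWWWYY
YBYYWWWYY
After op 3 paint(0,4,W):
YYYYWYYYY
YYYYYYYYY
YYYYWWKYY
YYYYWWWYY
YBYYWWWYY
YBYYWWWYY
After op 4 fill(0,2,B) [39 cells changed]:
BBBBWBBBB
BBBBBBBBB
BBBBWWKBB
BBBBWWWBB
BBBBWWWBB
BBBBWWWBB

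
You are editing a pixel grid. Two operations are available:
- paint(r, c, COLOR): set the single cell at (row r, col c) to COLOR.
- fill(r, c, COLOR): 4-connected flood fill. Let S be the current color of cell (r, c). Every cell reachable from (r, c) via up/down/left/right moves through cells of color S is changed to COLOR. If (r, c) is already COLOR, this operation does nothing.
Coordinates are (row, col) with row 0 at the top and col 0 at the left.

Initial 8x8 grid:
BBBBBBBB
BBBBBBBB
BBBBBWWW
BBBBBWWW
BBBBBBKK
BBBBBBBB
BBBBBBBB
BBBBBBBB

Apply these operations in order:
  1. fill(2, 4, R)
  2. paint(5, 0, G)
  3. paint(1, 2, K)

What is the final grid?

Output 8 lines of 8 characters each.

After op 1 fill(2,4,R) [56 cells changed]:
RRRRRRRR
RRRRRRRR
RRRRRWWW
RRRRRWWW
RRRRRRKK
RRRRRRRR
RRRRRRRR
RRRRRRRR
After op 2 paint(5,0,G):
RRRRRRRR
RRRRRRRR
RRRRRWWW
RRRRRWWW
RRRRRRKK
GRRRRRRR
RRRRRRRR
RRRRRRRR
After op 3 paint(1,2,K):
RRRRRRRR
RRKRRRRR
RRRRRWWW
RRRRRWWW
RRRRRRKK
GRRRRRRR
RRRRRRRR
RRRRRRRR

Answer: RRRRRRRR
RRKRRRRR
RRRRRWWW
RRRRRWWW
RRRRRRKK
GRRRRRRR
RRRRRRRR
RRRRRRRR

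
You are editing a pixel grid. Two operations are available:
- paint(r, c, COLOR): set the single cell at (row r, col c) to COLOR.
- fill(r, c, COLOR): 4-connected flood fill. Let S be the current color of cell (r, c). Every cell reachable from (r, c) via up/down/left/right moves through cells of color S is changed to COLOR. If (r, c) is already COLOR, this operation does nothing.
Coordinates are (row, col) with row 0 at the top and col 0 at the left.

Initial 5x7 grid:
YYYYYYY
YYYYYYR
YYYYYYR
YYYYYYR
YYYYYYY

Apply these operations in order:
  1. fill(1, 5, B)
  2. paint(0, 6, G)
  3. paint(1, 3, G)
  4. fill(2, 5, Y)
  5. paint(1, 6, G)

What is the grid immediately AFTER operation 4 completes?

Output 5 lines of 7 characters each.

After op 1 fill(1,5,B) [32 cells changed]:
BBBBBBB
BBBBBBR
BBBBBBR
BBBBBBR
BBBBBBB
After op 2 paint(0,6,G):
BBBBBBG
BBBBBBR
BBBBBBR
BBBBBBR
BBBBBBB
After op 3 paint(1,3,G):
BBBBBBG
BBBGBBR
BBBBBBR
BBBBBBR
BBBBBBB
After op 4 fill(2,5,Y) [30 cells changed]:
YYYYYYG
YYYGYYR
YYYYYYR
YYYYYYR
YYYYYYY

Answer: YYYYYYG
YYYGYYR
YYYYYYR
YYYYYYR
YYYYYYY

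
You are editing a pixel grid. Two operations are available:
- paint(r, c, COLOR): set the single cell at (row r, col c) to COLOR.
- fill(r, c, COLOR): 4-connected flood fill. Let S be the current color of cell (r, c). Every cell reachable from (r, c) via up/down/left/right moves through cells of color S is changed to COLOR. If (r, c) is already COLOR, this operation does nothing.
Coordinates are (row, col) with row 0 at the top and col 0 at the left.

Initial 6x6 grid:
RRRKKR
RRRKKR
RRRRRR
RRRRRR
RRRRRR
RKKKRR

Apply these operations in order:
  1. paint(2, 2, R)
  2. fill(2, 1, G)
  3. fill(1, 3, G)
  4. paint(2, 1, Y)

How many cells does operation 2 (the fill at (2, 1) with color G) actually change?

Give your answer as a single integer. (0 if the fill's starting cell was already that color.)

Answer: 29

Derivation:
After op 1 paint(2,2,R):
RRRKKR
RRRKKR
RRRRRR
RRRRRR
RRRRRR
RKKKRR
After op 2 fill(2,1,G) [29 cells changed]:
GGGKKG
GGGKKG
GGGGGG
GGGGGG
GGGGGG
GKKKGG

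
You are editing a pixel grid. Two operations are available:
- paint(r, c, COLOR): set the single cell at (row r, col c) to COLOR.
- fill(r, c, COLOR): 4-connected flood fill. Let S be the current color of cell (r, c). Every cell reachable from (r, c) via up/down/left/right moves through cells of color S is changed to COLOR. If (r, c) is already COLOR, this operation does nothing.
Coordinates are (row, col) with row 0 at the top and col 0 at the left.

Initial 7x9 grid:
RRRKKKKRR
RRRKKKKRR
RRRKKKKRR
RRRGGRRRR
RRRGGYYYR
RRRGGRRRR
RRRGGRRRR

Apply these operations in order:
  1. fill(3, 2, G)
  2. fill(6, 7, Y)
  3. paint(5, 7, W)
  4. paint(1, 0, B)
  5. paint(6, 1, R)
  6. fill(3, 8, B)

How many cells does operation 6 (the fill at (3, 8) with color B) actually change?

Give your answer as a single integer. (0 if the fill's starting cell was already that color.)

After op 1 fill(3,2,G) [21 cells changed]:
GGGKKKKRR
GGGKKKKRR
GGGKKKKRR
GGGGGRRRR
GGGGGYYYR
GGGGGRRRR
GGGGGRRRR
After op 2 fill(6,7,Y) [19 cells changed]:
GGGKKKKYY
GGGKKKKYY
GGGKKKKYY
GGGGGYYYY
GGGGGYYYY
GGGGGYYYY
GGGGGYYYY
After op 3 paint(5,7,W):
GGGKKKKYY
GGGKKKKYY
GGGKKKKYY
GGGGGYYYY
GGGGGYYYY
GGGGGYYWY
GGGGGYYYY
After op 4 paint(1,0,B):
GGGKKKKYY
BGGKKKKYY
GGGKKKKYY
GGGGGYYYY
GGGGGYYYY
GGGGGYYWY
GGGGGYYYY
After op 5 paint(6,1,R):
GGGKKKKYY
BGGKKKKYY
GGGKKKKYY
GGGGGYYYY
GGGGGYYYY
GGGGGYYWY
GRGGGYYYY
After op 6 fill(3,8,B) [21 cells changed]:
GGGKKKKBB
BGGKKKKBB
GGGKKKKBB
GGGGGBBBB
GGGGGBBBB
GGGGGBBWB
GRGGGBBBB

Answer: 21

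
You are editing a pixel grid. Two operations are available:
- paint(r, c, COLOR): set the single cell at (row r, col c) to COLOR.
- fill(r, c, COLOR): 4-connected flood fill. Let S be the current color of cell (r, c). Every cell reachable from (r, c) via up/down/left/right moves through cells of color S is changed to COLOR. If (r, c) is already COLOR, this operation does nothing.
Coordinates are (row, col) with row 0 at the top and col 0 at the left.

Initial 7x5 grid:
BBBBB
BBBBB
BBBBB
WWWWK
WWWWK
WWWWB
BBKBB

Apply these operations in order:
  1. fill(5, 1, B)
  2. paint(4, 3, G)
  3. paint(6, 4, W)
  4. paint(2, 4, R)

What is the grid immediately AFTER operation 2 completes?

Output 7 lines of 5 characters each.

After op 1 fill(5,1,B) [12 cells changed]:
BBBBB
BBBBB
BBBBB
BBBBK
BBBBK
BBBBB
BBKBB
After op 2 paint(4,3,G):
BBBBB
BBBBB
BBBBB
BBBBK
BBBGK
BBBBB
BBKBB

Answer: BBBBB
BBBBB
BBBBB
BBBBK
BBBGK
BBBBB
BBKBB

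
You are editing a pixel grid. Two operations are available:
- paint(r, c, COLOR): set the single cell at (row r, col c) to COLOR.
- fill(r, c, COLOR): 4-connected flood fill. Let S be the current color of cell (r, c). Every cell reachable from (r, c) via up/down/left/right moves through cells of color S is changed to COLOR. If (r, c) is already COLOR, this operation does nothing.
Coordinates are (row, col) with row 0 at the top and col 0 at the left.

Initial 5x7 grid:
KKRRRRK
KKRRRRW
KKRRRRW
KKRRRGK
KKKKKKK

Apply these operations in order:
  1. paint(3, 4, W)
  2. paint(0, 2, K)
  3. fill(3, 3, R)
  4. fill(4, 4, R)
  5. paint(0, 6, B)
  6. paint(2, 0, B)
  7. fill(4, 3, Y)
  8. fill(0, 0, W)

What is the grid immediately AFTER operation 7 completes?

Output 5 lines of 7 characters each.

Answer: YYYYYYB
YYYYYYW
BYYYYYW
YYYYWGY
YYYYYYY

Derivation:
After op 1 paint(3,4,W):
KKRRRRK
KKRRRRW
KKRRRRW
KKRRWGK
KKKKKKK
After op 2 paint(0,2,K):
KKKRRRK
KKRRRRW
KKRRRRW
KKRRWGK
KKKKKKK
After op 3 fill(3,3,R) [0 cells changed]:
KKKRRRK
KKRRRRW
KKRRRRW
KKRRWGK
KKKKKKK
After op 4 fill(4,4,R) [17 cells changed]:
RRRRRRK
RRRRRRW
RRRRRRW
RRRRWGR
RRRRRRR
After op 5 paint(0,6,B):
RRRRRRB
RRRRRRW
RRRRRRW
RRRRWGR
RRRRRRR
After op 6 paint(2,0,B):
RRRRRRB
RRRRRRW
BRRRRRW
RRRRWGR
RRRRRRR
After op 7 fill(4,3,Y) [29 cells changed]:
YYYYYYB
YYYYYYW
BYYYYYW
YYYYWGY
YYYYYYY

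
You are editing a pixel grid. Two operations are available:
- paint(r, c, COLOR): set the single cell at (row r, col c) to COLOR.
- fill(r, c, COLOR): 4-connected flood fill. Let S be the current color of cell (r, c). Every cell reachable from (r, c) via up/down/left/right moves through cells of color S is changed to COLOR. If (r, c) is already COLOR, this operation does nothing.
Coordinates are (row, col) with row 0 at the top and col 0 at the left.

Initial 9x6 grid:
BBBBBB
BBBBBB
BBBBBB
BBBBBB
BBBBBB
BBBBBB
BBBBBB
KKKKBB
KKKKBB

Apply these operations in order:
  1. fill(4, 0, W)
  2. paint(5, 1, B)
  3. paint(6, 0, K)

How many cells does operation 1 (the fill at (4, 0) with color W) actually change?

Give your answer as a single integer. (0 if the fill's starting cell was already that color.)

After op 1 fill(4,0,W) [46 cells changed]:
WWWWWW
WWWWWW
WWWWWW
WWWWWW
WWWWWW
WWWWWW
WWWWWW
KKKKWW
KKKKWW

Answer: 46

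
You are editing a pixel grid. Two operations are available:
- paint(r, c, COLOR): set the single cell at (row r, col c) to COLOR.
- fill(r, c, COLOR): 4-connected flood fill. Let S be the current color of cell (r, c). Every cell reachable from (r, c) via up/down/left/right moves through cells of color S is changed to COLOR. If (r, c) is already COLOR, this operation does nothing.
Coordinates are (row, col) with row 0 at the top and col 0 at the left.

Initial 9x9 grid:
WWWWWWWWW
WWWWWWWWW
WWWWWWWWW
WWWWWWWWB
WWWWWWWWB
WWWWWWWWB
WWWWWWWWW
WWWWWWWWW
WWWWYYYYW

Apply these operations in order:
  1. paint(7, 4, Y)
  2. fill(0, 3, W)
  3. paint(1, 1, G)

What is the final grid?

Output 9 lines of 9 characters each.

Answer: WWWWWWWWW
WGWWWWWWW
WWWWWWWWW
WWWWWWWWB
WWWWWWWWB
WWWWWWWWB
WWWWWWWWW
WWWWYWWWW
WWWWYYYYW

Derivation:
After op 1 paint(7,4,Y):
WWWWWWWWW
WWWWWWWWW
WWWWWWWWW
WWWWWWWWB
WWWWWWWWB
WWWWWWWWB
WWWWWWWWW
WWWWYWWWW
WWWWYYYYW
After op 2 fill(0,3,W) [0 cells changed]:
WWWWWWWWW
WWWWWWWWW
WWWWWWWWW
WWWWWWWWB
WWWWWWWWB
WWWWWWWWB
WWWWWWWWW
WWWWYWWWW
WWWWYYYYW
After op 3 paint(1,1,G):
WWWWWWWWW
WGWWWWWWW
WWWWWWWWW
WWWWWWWWB
WWWWWWWWB
WWWWWWWWB
WWWWWWWWW
WWWWYWWWW
WWWWYYYYW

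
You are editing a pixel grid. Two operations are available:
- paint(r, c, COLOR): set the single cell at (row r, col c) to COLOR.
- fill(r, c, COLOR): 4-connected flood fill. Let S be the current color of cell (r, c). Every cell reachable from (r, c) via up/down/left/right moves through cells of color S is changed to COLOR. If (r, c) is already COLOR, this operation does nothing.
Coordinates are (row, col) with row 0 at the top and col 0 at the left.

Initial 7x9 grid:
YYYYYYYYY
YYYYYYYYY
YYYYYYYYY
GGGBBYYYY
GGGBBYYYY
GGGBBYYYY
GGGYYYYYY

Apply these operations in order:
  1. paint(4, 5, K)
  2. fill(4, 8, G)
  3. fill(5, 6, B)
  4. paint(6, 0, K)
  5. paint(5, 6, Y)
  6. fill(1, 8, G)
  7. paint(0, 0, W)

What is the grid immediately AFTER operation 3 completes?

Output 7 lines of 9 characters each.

After op 1 paint(4,5,K):
YYYYYYYYY
YYYYYYYYY
YYYYYYYYY
GGGBBYYYY
GGGBBKYYY
GGGBBYYYY
GGGYYYYYY
After op 2 fill(4,8,G) [44 cells changed]:
GGGGGGGGG
GGGGGGGGG
GGGGGGGGG
GGGBBGGGG
GGGBBKGGG
GGGBBGGGG
GGGGGGGGG
After op 3 fill(5,6,B) [56 cells changed]:
BBBBBBBBB
BBBBBBBBB
BBBBBBBBB
BBBBBBBBB
BBBBBKBBB
BBBBBBBBB
BBBBBBBBB

Answer: BBBBBBBBB
BBBBBBBBB
BBBBBBBBB
BBBBBBBBB
BBBBBKBBB
BBBBBBBBB
BBBBBBBBB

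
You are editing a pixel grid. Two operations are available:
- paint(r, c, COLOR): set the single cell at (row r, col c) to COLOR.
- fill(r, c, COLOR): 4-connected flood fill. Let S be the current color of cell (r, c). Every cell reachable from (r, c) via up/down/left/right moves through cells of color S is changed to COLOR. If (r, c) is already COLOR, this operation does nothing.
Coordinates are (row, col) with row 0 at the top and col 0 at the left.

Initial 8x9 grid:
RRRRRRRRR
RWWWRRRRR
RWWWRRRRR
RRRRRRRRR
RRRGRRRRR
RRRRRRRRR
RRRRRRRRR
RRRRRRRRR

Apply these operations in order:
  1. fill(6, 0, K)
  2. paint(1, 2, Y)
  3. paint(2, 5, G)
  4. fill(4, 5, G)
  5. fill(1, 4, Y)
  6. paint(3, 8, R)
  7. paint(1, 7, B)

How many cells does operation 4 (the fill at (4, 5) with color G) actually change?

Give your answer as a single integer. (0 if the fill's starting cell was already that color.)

After op 1 fill(6,0,K) [65 cells changed]:
KKKKKKKKK
KWWWKKKKK
KWWWKKKKK
KKKKKKKKK
KKKGKKKKK
KKKKKKKKK
KKKKKKKKK
KKKKKKKKK
After op 2 paint(1,2,Y):
KKKKKKKKK
KWYWKKKKK
KWWWKKKKK
KKKKKKKKK
KKKGKKKKK
KKKKKKKKK
KKKKKKKKK
KKKKKKKKK
After op 3 paint(2,5,G):
KKKKKKKKK
KWYWKKKKK
KWWWKGKKK
KKKKKKKKK
KKKGKKKKK
KKKKKKKKK
KKKKKKKKK
KKKKKKKKK
After op 4 fill(4,5,G) [64 cells changed]:
GGGGGGGGG
GWYWGGGGG
GWWWGGGGG
GGGGGGGGG
GGGGGGGGG
GGGGGGGGG
GGGGGGGGG
GGGGGGGGG

Answer: 64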